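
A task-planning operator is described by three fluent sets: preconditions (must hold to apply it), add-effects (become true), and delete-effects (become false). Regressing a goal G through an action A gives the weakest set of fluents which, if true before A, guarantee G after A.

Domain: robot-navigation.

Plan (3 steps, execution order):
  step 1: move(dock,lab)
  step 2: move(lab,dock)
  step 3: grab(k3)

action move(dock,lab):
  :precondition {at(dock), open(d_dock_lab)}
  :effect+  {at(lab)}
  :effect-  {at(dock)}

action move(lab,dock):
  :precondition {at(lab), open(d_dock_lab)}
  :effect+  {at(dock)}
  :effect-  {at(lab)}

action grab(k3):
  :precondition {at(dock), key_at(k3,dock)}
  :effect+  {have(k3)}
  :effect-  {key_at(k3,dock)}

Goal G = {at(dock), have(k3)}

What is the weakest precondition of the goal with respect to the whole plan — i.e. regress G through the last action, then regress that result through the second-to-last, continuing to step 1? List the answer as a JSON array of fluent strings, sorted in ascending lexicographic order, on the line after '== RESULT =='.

Work backward from the goal:
  through step 3 (grab(k3)): drop {have(k3)}, keep {at(dock)}, require {at(dock), key_at(k3,dock)}
    → {at(dock), key_at(k3,dock)}
  through step 2 (move(lab,dock)): drop {at(dock)}, keep {key_at(k3,dock)}, require {at(lab), open(d_dock_lab)}
    → {at(lab), key_at(k3,dock), open(d_dock_lab)}
  through step 1 (move(dock,lab)): drop {at(lab)}, keep {key_at(k3,dock), open(d_dock_lab)}, require {at(dock), open(d_dock_lab)}
    → {at(dock), key_at(k3,dock), open(d_dock_lab)}

== RESULT ==
["at(dock)", "key_at(k3,dock)", "open(d_dock_lab)"]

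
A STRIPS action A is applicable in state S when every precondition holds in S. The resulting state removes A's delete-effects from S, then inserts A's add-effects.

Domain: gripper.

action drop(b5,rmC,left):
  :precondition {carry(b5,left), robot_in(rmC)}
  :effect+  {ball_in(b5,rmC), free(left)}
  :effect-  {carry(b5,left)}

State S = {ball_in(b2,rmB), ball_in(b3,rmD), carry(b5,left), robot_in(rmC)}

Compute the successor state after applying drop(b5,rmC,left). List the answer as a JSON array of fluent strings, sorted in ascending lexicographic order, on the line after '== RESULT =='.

Progress:
  pre ⊆ S: {carry(b5,left), robot_in(rmC)} ⊆ S  — applicable
  S \ del = {ball_in(b2,rmB), ball_in(b3,rmD), robot_in(rmC)}
  ∪ add   = {ball_in(b2,rmB), ball_in(b3,rmD), ball_in(b5,rmC), free(left), robot_in(rmC)}

== RESULT ==
["ball_in(b2,rmB)", "ball_in(b3,rmD)", "ball_in(b5,rmC)", "free(left)", "robot_in(rmC)"]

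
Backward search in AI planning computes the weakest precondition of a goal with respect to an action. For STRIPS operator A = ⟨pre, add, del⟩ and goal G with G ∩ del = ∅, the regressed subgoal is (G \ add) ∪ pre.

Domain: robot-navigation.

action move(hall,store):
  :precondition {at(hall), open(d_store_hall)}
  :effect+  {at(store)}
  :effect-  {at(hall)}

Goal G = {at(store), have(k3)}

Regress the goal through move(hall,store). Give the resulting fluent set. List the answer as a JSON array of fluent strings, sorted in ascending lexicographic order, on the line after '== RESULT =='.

Compute (G \ add) ∪ pre:
  G ∩ del = {}  (empty — regression defined)
  G \ add = {at(store), have(k3)} \ {at(store)} = {have(k3)}
  ∪ pre   = {have(k3)} ∪ {at(hall), open(d_store_hall)}
          = {at(hall), have(k3), open(d_store_hall)}

== RESULT ==
["at(hall)", "have(k3)", "open(d_store_hall)"]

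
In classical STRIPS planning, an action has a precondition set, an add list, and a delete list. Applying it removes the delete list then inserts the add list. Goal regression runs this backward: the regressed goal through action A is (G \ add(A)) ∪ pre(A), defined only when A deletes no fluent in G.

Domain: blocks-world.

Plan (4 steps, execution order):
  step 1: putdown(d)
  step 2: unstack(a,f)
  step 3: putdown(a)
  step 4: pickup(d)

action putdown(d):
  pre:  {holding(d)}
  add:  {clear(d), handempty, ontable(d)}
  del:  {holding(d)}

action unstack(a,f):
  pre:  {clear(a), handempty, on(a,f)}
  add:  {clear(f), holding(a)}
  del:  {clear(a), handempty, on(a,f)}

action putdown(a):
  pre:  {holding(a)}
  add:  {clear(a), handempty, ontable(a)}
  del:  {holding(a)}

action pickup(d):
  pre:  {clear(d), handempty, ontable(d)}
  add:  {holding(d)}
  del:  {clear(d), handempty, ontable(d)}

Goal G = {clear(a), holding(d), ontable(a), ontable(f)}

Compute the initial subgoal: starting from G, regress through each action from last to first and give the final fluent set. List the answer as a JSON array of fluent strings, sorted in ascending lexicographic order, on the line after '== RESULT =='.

Work backward from the goal:
  through step 4 (pickup(d)): drop {holding(d)}, keep {clear(a), ontable(a), ontable(f)}, require {clear(d), handempty, ontable(d)}
    → {clear(a), clear(d), handempty, ontable(a), ontable(d), ontable(f)}
  through step 3 (putdown(a)): drop {clear(a), handempty, ontable(a)}, keep {clear(d), ontable(d), ontable(f)}, require {holding(a)}
    → {clear(d), holding(a), ontable(d), ontable(f)}
  through step 2 (unstack(a,f)): drop {holding(a)}, keep {clear(d), ontable(d), ontable(f)}, require {clear(a), handempty, on(a,f)}
    → {clear(a), clear(d), handempty, on(a,f), ontable(d), ontable(f)}
  through step 1 (putdown(d)): drop {clear(d), handempty, ontable(d)}, keep {clear(a), on(a,f), ontable(f)}, require {holding(d)}
    → {clear(a), holding(d), on(a,f), ontable(f)}

== RESULT ==
["clear(a)", "holding(d)", "on(a,f)", "ontable(f)"]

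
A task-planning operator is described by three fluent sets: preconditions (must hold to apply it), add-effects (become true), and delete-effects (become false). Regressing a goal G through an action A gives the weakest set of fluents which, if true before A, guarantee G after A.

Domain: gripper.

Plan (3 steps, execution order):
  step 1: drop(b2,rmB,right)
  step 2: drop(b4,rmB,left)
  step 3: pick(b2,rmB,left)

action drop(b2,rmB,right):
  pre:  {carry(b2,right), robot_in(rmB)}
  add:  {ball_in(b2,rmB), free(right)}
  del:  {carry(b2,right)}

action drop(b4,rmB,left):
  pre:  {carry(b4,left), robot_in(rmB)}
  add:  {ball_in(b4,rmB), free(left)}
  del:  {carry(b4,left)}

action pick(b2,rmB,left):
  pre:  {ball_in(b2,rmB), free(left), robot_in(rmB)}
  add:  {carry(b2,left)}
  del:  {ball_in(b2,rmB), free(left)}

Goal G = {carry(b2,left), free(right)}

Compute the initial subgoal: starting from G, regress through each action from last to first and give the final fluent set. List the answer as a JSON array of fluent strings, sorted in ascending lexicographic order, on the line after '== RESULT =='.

Work backward from the goal:
  through step 3 (pick(b2,rmB,left)): drop {carry(b2,left)}, keep {free(right)}, require {ball_in(b2,rmB), free(left), robot_in(rmB)}
    → {ball_in(b2,rmB), free(left), free(right), robot_in(rmB)}
  through step 2 (drop(b4,rmB,left)): drop {free(left)}, keep {ball_in(b2,rmB), free(right), robot_in(rmB)}, require {carry(b4,left), robot_in(rmB)}
    → {ball_in(b2,rmB), carry(b4,left), free(right), robot_in(rmB)}
  through step 1 (drop(b2,rmB,right)): drop {ball_in(b2,rmB), free(right)}, keep {carry(b4,left), robot_in(rmB)}, require {carry(b2,right), robot_in(rmB)}
    → {carry(b2,right), carry(b4,left), robot_in(rmB)}

== RESULT ==
["carry(b2,right)", "carry(b4,left)", "robot_in(rmB)"]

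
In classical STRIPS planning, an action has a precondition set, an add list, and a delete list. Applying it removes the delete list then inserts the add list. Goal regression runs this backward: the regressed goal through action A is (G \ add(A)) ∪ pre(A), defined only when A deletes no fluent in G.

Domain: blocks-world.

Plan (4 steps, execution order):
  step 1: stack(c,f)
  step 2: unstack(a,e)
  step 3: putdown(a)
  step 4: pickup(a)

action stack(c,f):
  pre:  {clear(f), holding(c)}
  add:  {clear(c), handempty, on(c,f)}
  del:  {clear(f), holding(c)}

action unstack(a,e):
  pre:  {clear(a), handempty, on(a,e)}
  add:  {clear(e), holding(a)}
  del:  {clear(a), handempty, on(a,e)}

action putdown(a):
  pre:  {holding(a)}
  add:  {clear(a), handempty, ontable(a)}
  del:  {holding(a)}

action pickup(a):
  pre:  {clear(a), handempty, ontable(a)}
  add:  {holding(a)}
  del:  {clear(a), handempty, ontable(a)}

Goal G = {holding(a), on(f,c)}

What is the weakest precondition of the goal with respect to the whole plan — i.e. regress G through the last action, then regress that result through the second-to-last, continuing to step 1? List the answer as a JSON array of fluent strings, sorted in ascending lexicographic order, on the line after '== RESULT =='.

Work backward from the goal:
  through step 4 (pickup(a)): drop {holding(a)}, keep {on(f,c)}, require {clear(a), handempty, ontable(a)}
    → {clear(a), handempty, on(f,c), ontable(a)}
  through step 3 (putdown(a)): drop {clear(a), handempty, ontable(a)}, keep {on(f,c)}, require {holding(a)}
    → {holding(a), on(f,c)}
  through step 2 (unstack(a,e)): drop {holding(a)}, keep {on(f,c)}, require {clear(a), handempty, on(a,e)}
    → {clear(a), handempty, on(a,e), on(f,c)}
  through step 1 (stack(c,f)): drop {handempty}, keep {clear(a), on(a,e), on(f,c)}, require {clear(f), holding(c)}
    → {clear(a), clear(f), holding(c), on(a,e), on(f,c)}

== RESULT ==
["clear(a)", "clear(f)", "holding(c)", "on(a,e)", "on(f,c)"]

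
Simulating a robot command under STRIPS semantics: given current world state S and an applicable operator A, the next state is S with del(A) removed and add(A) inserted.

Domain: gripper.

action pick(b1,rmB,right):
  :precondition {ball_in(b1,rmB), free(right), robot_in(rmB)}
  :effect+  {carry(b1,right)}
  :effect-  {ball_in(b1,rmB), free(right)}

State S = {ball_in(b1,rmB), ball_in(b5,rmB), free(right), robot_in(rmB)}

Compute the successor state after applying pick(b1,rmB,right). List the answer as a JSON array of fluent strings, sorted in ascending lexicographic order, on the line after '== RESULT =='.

Compute (S \ del) ∪ add:
  pre ⊆ S: {ball_in(b1,rmB), free(right), robot_in(rmB)} ⊆ S  — applicable
  S \ del = {ball_in(b5,rmB), robot_in(rmB)}
  ∪ add   = {ball_in(b5,rmB), carry(b1,right), robot_in(rmB)}

== RESULT ==
["ball_in(b5,rmB)", "carry(b1,right)", "robot_in(rmB)"]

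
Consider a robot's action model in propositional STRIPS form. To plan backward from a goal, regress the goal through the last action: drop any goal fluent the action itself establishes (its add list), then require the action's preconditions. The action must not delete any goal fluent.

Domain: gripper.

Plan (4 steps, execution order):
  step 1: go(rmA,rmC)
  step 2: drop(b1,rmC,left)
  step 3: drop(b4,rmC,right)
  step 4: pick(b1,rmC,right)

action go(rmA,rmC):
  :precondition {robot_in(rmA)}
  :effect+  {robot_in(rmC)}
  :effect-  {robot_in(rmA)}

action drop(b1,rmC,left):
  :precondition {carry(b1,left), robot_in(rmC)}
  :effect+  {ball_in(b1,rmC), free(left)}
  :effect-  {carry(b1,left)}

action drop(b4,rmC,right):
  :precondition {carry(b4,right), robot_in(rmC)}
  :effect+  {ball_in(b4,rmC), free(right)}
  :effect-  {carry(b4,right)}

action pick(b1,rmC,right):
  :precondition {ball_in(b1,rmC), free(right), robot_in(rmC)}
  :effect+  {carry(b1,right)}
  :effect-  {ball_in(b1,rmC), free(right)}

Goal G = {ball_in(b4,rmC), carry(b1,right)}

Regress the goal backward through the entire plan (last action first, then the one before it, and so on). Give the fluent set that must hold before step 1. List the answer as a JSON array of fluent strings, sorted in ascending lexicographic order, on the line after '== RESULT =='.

Work backward from the goal:
  through step 4 (pick(b1,rmC,right)): drop {carry(b1,right)}, keep {ball_in(b4,rmC)}, require {ball_in(b1,rmC), free(right), robot_in(rmC)}
    → {ball_in(b1,rmC), ball_in(b4,rmC), free(right), robot_in(rmC)}
  through step 3 (drop(b4,rmC,right)): drop {ball_in(b4,rmC), free(right)}, keep {ball_in(b1,rmC), robot_in(rmC)}, require {carry(b4,right), robot_in(rmC)}
    → {ball_in(b1,rmC), carry(b4,right), robot_in(rmC)}
  through step 2 (drop(b1,rmC,left)): drop {ball_in(b1,rmC)}, keep {carry(b4,right), robot_in(rmC)}, require {carry(b1,left), robot_in(rmC)}
    → {carry(b1,left), carry(b4,right), robot_in(rmC)}
  through step 1 (go(rmA,rmC)): drop {robot_in(rmC)}, keep {carry(b1,left), carry(b4,right)}, require {robot_in(rmA)}
    → {carry(b1,left), carry(b4,right), robot_in(rmA)}

== RESULT ==
["carry(b1,left)", "carry(b4,right)", "robot_in(rmA)"]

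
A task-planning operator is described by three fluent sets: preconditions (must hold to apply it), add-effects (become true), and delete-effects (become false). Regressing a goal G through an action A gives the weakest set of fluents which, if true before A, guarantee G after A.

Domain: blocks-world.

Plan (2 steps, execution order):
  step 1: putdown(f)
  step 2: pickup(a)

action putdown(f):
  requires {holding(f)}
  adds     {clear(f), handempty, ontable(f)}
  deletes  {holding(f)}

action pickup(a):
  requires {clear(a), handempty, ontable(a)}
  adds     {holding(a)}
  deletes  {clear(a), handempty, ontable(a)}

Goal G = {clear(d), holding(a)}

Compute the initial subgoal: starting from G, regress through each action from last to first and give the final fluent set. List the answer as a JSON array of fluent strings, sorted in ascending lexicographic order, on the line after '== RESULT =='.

Regress step by step:
  through step 2 (pickup(a)): drop {holding(a)}, keep {clear(d)}, require {clear(a), handempty, ontable(a)}
    → {clear(a), clear(d), handempty, ontable(a)}
  through step 1 (putdown(f)): drop {handempty}, keep {clear(a), clear(d), ontable(a)}, require {holding(f)}
    → {clear(a), clear(d), holding(f), ontable(a)}

== RESULT ==
["clear(a)", "clear(d)", "holding(f)", "ontable(a)"]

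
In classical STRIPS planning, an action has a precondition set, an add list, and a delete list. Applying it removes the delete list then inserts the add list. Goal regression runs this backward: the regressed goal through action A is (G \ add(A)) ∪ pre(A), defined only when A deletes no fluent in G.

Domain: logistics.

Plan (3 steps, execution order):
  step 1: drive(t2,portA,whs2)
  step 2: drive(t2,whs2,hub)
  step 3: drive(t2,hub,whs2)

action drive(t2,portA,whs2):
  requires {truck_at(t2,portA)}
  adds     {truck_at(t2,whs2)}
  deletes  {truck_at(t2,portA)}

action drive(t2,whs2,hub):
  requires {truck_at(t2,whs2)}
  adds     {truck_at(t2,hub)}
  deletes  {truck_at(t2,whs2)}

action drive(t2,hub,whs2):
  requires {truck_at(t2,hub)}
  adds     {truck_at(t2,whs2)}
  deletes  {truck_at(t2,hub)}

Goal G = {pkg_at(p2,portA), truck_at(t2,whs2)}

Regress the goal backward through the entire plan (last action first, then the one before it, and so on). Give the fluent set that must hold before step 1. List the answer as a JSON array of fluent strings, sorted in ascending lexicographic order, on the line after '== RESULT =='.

Work backward from the goal:
  through step 3 (drive(t2,hub,whs2)): drop {truck_at(t2,whs2)}, keep {pkg_at(p2,portA)}, require {truck_at(t2,hub)}
    → {pkg_at(p2,portA), truck_at(t2,hub)}
  through step 2 (drive(t2,whs2,hub)): drop {truck_at(t2,hub)}, keep {pkg_at(p2,portA)}, require {truck_at(t2,whs2)}
    → {pkg_at(p2,portA), truck_at(t2,whs2)}
  through step 1 (drive(t2,portA,whs2)): drop {truck_at(t2,whs2)}, keep {pkg_at(p2,portA)}, require {truck_at(t2,portA)}
    → {pkg_at(p2,portA), truck_at(t2,portA)}

== RESULT ==
["pkg_at(p2,portA)", "truck_at(t2,portA)"]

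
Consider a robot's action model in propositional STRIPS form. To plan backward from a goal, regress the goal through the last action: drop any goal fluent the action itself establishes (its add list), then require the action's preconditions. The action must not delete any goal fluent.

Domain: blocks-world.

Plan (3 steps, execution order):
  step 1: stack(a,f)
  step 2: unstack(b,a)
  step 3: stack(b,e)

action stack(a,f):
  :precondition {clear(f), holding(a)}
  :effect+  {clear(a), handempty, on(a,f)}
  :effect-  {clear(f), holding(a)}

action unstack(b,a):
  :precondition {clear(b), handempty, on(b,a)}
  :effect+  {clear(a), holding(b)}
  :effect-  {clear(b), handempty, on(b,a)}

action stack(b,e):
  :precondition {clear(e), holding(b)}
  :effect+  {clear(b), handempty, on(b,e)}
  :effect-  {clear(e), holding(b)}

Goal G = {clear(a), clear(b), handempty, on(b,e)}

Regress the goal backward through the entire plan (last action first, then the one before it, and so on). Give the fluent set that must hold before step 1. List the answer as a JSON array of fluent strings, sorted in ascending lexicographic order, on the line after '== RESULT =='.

Regress step by step:
  through step 3 (stack(b,e)): drop {clear(b), handempty, on(b,e)}, keep {clear(a)}, require {clear(e), holding(b)}
    → {clear(a), clear(e), holding(b)}
  through step 2 (unstack(b,a)): drop {clear(a), holding(b)}, keep {clear(e)}, require {clear(b), handempty, on(b,a)}
    → {clear(b), clear(e), handempty, on(b,a)}
  through step 1 (stack(a,f)): drop {handempty}, keep {clear(b), clear(e), on(b,a)}, require {clear(f), holding(a)}
    → {clear(b), clear(e), clear(f), holding(a), on(b,a)}

== RESULT ==
["clear(b)", "clear(e)", "clear(f)", "holding(a)", "on(b,a)"]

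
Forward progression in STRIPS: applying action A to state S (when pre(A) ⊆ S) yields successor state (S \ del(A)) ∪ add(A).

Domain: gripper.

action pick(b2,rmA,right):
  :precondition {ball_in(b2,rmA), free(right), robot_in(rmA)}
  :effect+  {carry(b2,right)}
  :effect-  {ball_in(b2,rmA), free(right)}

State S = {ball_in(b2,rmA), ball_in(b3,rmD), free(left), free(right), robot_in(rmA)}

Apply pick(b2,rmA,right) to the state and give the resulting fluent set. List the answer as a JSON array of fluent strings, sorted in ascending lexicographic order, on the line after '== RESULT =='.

Progress:
  pre ⊆ S: {ball_in(b2,rmA), free(right), robot_in(rmA)} ⊆ S  — applicable
  S \ del = {ball_in(b3,rmD), free(left), robot_in(rmA)}
  ∪ add   = {ball_in(b3,rmD), carry(b2,right), free(left), robot_in(rmA)}

== RESULT ==
["ball_in(b3,rmD)", "carry(b2,right)", "free(left)", "robot_in(rmA)"]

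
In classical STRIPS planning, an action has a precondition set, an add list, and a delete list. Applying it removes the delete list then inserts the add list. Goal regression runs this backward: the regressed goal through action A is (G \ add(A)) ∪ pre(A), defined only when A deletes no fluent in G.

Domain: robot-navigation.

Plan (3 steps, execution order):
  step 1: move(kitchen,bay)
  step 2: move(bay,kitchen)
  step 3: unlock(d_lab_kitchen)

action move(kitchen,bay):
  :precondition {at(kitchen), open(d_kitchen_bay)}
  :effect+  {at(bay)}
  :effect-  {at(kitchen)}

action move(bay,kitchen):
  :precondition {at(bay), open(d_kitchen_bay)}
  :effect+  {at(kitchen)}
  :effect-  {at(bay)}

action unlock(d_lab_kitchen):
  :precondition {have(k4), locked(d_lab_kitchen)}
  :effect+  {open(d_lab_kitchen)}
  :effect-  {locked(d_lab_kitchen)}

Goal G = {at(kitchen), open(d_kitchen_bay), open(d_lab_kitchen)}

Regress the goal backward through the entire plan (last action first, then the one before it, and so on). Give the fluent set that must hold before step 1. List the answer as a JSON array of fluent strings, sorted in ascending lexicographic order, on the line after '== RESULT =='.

Work backward from the goal:
  through step 3 (unlock(d_lab_kitchen)): drop {open(d_lab_kitchen)}, keep {at(kitchen), open(d_kitchen_bay)}, require {have(k4), locked(d_lab_kitchen)}
    → {at(kitchen), have(k4), locked(d_lab_kitchen), open(d_kitchen_bay)}
  through step 2 (move(bay,kitchen)): drop {at(kitchen)}, keep {have(k4), locked(d_lab_kitchen), open(d_kitchen_bay)}, require {at(bay), open(d_kitchen_bay)}
    → {at(bay), have(k4), locked(d_lab_kitchen), open(d_kitchen_bay)}
  through step 1 (move(kitchen,bay)): drop {at(bay)}, keep {have(k4), locked(d_lab_kitchen), open(d_kitchen_bay)}, require {at(kitchen), open(d_kitchen_bay)}
    → {at(kitchen), have(k4), locked(d_lab_kitchen), open(d_kitchen_bay)}

== RESULT ==
["at(kitchen)", "have(k4)", "locked(d_lab_kitchen)", "open(d_kitchen_bay)"]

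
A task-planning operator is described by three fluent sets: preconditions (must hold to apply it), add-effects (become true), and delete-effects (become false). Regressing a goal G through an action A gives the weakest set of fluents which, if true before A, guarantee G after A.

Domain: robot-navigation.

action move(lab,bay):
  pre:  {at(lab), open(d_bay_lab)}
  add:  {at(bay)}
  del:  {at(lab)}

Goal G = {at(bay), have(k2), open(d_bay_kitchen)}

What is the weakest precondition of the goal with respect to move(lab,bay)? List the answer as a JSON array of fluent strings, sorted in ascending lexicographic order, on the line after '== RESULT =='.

Regress:
  G ∩ del = {}  (empty — regression defined)
  G \ add = {at(bay), have(k2), open(d_bay_kitchen)} \ {at(bay)} = {have(k2), open(d_bay_kitchen)}
  ∪ pre   = {have(k2), open(d_bay_kitchen)} ∪ {at(lab), open(d_bay_lab)}
          = {at(lab), have(k2), open(d_bay_kitchen), open(d_bay_lab)}

== RESULT ==
["at(lab)", "have(k2)", "open(d_bay_kitchen)", "open(d_bay_lab)"]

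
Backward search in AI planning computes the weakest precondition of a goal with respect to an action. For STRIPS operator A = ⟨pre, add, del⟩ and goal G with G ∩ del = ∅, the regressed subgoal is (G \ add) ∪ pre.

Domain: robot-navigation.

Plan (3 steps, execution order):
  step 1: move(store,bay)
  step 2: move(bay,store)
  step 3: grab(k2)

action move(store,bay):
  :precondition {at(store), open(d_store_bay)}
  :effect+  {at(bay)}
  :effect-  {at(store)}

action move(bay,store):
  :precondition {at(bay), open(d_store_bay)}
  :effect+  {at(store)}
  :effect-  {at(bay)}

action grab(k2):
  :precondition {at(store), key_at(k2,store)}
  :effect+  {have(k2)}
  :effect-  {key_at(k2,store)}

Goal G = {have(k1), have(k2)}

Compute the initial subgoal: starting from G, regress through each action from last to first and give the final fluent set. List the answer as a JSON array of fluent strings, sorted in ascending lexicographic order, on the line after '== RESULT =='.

Regress step by step:
  through step 3 (grab(k2)): drop {have(k2)}, keep {have(k1)}, require {at(store), key_at(k2,store)}
    → {at(store), have(k1), key_at(k2,store)}
  through step 2 (move(bay,store)): drop {at(store)}, keep {have(k1), key_at(k2,store)}, require {at(bay), open(d_store_bay)}
    → {at(bay), have(k1), key_at(k2,store), open(d_store_bay)}
  through step 1 (move(store,bay)): drop {at(bay)}, keep {have(k1), key_at(k2,store), open(d_store_bay)}, require {at(store), open(d_store_bay)}
    → {at(store), have(k1), key_at(k2,store), open(d_store_bay)}

== RESULT ==
["at(store)", "have(k1)", "key_at(k2,store)", "open(d_store_bay)"]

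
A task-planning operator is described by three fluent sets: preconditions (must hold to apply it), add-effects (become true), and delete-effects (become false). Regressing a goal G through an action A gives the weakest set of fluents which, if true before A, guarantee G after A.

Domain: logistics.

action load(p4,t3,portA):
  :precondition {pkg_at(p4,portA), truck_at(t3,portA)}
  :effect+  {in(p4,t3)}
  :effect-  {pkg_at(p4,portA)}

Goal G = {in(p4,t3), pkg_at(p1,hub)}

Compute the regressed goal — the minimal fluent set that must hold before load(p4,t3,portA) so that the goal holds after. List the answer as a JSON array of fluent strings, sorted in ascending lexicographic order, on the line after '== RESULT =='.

Regress:
  G ∩ del = {}  (empty — regression defined)
  G \ add = {in(p4,t3), pkg_at(p1,hub)} \ {in(p4,t3)} = {pkg_at(p1,hub)}
  ∪ pre   = {pkg_at(p1,hub)} ∪ {pkg_at(p4,portA), truck_at(t3,portA)}
          = {pkg_at(p1,hub), pkg_at(p4,portA), truck_at(t3,portA)}

== RESULT ==
["pkg_at(p1,hub)", "pkg_at(p4,portA)", "truck_at(t3,portA)"]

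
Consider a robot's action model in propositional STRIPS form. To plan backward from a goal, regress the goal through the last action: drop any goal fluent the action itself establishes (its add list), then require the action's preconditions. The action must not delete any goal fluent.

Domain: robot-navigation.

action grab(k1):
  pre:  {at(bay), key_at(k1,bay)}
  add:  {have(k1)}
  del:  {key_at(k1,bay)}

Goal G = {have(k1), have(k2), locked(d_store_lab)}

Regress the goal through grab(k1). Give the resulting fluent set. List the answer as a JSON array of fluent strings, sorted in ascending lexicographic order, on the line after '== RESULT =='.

Regress:
  G ∩ del = {}  (empty — regression defined)
  G \ add = {have(k1), have(k2), locked(d_store_lab)} \ {have(k1)} = {have(k2), locked(d_store_lab)}
  ∪ pre   = {have(k2), locked(d_store_lab)} ∪ {at(bay), key_at(k1,bay)}
          = {at(bay), have(k2), key_at(k1,bay), locked(d_store_lab)}

== RESULT ==
["at(bay)", "have(k2)", "key_at(k1,bay)", "locked(d_store_lab)"]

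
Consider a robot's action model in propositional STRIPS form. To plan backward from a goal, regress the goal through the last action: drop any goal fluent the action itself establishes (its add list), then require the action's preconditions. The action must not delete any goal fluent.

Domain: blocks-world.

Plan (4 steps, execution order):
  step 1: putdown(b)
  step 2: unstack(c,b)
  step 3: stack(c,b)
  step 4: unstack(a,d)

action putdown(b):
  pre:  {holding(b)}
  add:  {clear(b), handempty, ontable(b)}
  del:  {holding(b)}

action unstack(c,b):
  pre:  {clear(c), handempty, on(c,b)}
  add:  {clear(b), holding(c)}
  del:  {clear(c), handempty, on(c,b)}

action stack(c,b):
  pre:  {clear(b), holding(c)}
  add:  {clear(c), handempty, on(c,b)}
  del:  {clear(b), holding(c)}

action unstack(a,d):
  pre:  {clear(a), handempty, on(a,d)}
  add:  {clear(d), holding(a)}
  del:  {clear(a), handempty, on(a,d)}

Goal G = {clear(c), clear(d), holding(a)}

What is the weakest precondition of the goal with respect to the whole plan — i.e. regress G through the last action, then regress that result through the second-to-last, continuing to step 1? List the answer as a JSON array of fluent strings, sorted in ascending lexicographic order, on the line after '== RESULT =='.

Work backward from the goal:
  through step 4 (unstack(a,d)): drop {clear(d), holding(a)}, keep {clear(c)}, require {clear(a), handempty, on(a,d)}
    → {clear(a), clear(c), handempty, on(a,d)}
  through step 3 (stack(c,b)): drop {clear(c), handempty}, keep {clear(a), on(a,d)}, require {clear(b), holding(c)}
    → {clear(a), clear(b), holding(c), on(a,d)}
  through step 2 (unstack(c,b)): drop {clear(b), holding(c)}, keep {clear(a), on(a,d)}, require {clear(c), handempty, on(c,b)}
    → {clear(a), clear(c), handempty, on(a,d), on(c,b)}
  through step 1 (putdown(b)): drop {handempty}, keep {clear(a), clear(c), on(a,d), on(c,b)}, require {holding(b)}
    → {clear(a), clear(c), holding(b), on(a,d), on(c,b)}

== RESULT ==
["clear(a)", "clear(c)", "holding(b)", "on(a,d)", "on(c,b)"]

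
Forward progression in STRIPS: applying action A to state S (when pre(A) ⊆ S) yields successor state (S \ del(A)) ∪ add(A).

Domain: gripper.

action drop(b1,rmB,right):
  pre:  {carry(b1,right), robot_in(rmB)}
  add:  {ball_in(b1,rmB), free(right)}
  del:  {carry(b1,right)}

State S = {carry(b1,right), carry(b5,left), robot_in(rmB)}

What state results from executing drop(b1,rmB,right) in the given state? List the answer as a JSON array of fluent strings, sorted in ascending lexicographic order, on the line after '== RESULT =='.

Compute (S \ del) ∪ add:
  pre ⊆ S: {carry(b1,right), robot_in(rmB)} ⊆ S  — applicable
  S \ del = {carry(b5,left), robot_in(rmB)}
  ∪ add   = {ball_in(b1,rmB), carry(b5,left), free(right), robot_in(rmB)}

== RESULT ==
["ball_in(b1,rmB)", "carry(b5,left)", "free(right)", "robot_in(rmB)"]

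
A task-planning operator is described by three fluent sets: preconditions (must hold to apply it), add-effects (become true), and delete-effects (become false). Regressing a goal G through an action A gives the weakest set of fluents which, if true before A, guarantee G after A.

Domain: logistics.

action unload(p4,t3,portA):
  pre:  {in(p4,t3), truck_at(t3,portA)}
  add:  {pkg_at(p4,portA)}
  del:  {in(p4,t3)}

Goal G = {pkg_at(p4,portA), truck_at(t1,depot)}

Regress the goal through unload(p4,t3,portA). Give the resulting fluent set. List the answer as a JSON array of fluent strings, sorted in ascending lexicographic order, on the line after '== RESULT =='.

Compute (G \ add) ∪ pre:
  G ∩ del = {}  (empty — regression defined)
  G \ add = {pkg_at(p4,portA), truck_at(t1,depot)} \ {pkg_at(p4,portA)} = {truck_at(t1,depot)}
  ∪ pre   = {truck_at(t1,depot)} ∪ {in(p4,t3), truck_at(t3,portA)}
          = {in(p4,t3), truck_at(t1,depot), truck_at(t3,portA)}

== RESULT ==
["in(p4,t3)", "truck_at(t1,depot)", "truck_at(t3,portA)"]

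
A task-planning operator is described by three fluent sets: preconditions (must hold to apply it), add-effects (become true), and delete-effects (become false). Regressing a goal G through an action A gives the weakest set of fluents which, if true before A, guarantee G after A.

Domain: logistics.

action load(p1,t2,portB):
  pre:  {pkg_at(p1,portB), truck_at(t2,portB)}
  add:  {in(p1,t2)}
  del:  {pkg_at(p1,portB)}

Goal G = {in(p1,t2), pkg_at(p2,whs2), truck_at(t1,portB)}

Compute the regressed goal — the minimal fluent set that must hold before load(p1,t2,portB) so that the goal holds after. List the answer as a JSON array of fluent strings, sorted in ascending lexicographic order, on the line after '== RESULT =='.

Regress:
  G ∩ del = {}  (empty — regression defined)
  G \ add = {in(p1,t2), pkg_at(p2,whs2), truck_at(t1,portB)} \ {in(p1,t2)} = {pkg_at(p2,whs2), truck_at(t1,portB)}
  ∪ pre   = {pkg_at(p2,whs2), truck_at(t1,portB)} ∪ {pkg_at(p1,portB), truck_at(t2,portB)}
          = {pkg_at(p1,portB), pkg_at(p2,whs2), truck_at(t1,portB), truck_at(t2,portB)}

== RESULT ==
["pkg_at(p1,portB)", "pkg_at(p2,whs2)", "truck_at(t1,portB)", "truck_at(t2,portB)"]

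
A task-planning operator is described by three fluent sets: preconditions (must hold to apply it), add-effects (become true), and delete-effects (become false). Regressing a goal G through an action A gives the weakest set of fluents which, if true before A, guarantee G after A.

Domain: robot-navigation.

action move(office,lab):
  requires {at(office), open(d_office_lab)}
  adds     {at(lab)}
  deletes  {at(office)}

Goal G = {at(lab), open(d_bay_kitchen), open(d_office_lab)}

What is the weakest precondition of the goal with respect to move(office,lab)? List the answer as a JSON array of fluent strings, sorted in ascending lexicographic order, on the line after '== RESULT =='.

Compute (G \ add) ∪ pre:
  G ∩ del = {}  (empty — regression defined)
  G \ add = {at(lab), open(d_bay_kitchen), open(d_office_lab)} \ {at(lab)} = {open(d_bay_kitchen), open(d_office_lab)}
  ∪ pre   = {open(d_bay_kitchen), open(d_office_lab)} ∪ {at(office), open(d_office_lab)}
          = {at(office), open(d_bay_kitchen), open(d_office_lab)}

== RESULT ==
["at(office)", "open(d_bay_kitchen)", "open(d_office_lab)"]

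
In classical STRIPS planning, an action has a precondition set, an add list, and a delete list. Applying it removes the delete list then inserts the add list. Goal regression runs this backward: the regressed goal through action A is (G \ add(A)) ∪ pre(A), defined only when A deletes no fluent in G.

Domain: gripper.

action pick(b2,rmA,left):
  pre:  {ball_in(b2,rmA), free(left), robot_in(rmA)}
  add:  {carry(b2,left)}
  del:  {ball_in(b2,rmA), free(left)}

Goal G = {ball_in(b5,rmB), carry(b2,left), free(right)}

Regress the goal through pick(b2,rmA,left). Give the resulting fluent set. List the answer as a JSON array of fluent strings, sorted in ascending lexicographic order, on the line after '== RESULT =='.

Compute (G \ add) ∪ pre:
  G ∩ del = {}  (empty — regression defined)
  G \ add = {ball_in(b5,rmB), carry(b2,left), free(right)} \ {carry(b2,left)} = {ball_in(b5,rmB), free(right)}
  ∪ pre   = {ball_in(b5,rmB), free(right)} ∪ {ball_in(b2,rmA), free(left), robot_in(rmA)}
          = {ball_in(b2,rmA), ball_in(b5,rmB), free(left), free(right), robot_in(rmA)}

== RESULT ==
["ball_in(b2,rmA)", "ball_in(b5,rmB)", "free(left)", "free(right)", "robot_in(rmA)"]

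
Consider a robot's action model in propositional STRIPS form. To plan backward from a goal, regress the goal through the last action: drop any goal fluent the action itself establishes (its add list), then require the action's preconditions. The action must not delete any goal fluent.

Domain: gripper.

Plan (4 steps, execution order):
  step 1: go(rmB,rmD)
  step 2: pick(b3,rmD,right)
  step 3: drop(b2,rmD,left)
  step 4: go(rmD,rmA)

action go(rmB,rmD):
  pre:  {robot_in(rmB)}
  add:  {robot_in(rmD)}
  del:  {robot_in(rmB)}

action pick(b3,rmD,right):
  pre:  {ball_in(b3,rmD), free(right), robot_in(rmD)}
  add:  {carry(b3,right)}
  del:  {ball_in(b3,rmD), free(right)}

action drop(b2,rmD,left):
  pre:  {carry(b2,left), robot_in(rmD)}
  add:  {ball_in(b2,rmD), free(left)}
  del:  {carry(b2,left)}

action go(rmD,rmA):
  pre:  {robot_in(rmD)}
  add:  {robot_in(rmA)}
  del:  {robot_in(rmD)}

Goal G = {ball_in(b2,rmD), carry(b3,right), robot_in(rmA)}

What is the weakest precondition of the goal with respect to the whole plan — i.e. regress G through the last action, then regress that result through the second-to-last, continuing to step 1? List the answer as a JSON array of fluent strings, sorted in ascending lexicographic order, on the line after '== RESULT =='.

Regress step by step:
  through step 4 (go(rmD,rmA)): drop {robot_in(rmA)}, keep {ball_in(b2,rmD), carry(b3,right)}, require {robot_in(rmD)}
    → {ball_in(b2,rmD), carry(b3,right), robot_in(rmD)}
  through step 3 (drop(b2,rmD,left)): drop {ball_in(b2,rmD)}, keep {carry(b3,right), robot_in(rmD)}, require {carry(b2,left), robot_in(rmD)}
    → {carry(b2,left), carry(b3,right), robot_in(rmD)}
  through step 2 (pick(b3,rmD,right)): drop {carry(b3,right)}, keep {carry(b2,left), robot_in(rmD)}, require {ball_in(b3,rmD), free(right), robot_in(rmD)}
    → {ball_in(b3,rmD), carry(b2,left), free(right), robot_in(rmD)}
  through step 1 (go(rmB,rmD)): drop {robot_in(rmD)}, keep {ball_in(b3,rmD), carry(b2,left), free(right)}, require {robot_in(rmB)}
    → {ball_in(b3,rmD), carry(b2,left), free(right), robot_in(rmB)}

== RESULT ==
["ball_in(b3,rmD)", "carry(b2,left)", "free(right)", "robot_in(rmB)"]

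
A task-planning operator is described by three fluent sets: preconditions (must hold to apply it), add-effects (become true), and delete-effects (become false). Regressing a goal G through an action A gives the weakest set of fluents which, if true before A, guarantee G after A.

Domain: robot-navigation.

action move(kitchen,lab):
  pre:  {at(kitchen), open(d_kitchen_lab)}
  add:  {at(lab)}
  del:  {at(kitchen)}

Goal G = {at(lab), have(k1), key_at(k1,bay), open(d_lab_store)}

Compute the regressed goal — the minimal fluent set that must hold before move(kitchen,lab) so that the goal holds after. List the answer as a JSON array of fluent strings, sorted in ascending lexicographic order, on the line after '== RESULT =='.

Compute (G \ add) ∪ pre:
  G ∩ del = {}  (empty — regression defined)
  G \ add = {at(lab), have(k1), key_at(k1,bay), open(d_lab_store)} \ {at(lab)} = {have(k1), key_at(k1,bay), open(d_lab_store)}
  ∪ pre   = {have(k1), key_at(k1,bay), open(d_lab_store)} ∪ {at(kitchen), open(d_kitchen_lab)}
          = {at(kitchen), have(k1), key_at(k1,bay), open(d_kitchen_lab), open(d_lab_store)}

== RESULT ==
["at(kitchen)", "have(k1)", "key_at(k1,bay)", "open(d_kitchen_lab)", "open(d_lab_store)"]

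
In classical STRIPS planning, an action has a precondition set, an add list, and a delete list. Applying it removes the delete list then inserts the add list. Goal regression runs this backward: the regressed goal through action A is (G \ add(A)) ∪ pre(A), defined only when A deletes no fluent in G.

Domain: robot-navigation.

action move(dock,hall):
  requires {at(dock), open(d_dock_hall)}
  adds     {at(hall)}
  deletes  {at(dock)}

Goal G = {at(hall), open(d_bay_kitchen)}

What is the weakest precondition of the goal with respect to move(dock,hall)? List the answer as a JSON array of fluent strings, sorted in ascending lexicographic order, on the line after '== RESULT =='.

Compute (G \ add) ∪ pre:
  G ∩ del = {}  (empty — regression defined)
  G \ add = {at(hall), open(d_bay_kitchen)} \ {at(hall)} = {open(d_bay_kitchen)}
  ∪ pre   = {open(d_bay_kitchen)} ∪ {at(dock), open(d_dock_hall)}
          = {at(dock), open(d_bay_kitchen), open(d_dock_hall)}

== RESULT ==
["at(dock)", "open(d_bay_kitchen)", "open(d_dock_hall)"]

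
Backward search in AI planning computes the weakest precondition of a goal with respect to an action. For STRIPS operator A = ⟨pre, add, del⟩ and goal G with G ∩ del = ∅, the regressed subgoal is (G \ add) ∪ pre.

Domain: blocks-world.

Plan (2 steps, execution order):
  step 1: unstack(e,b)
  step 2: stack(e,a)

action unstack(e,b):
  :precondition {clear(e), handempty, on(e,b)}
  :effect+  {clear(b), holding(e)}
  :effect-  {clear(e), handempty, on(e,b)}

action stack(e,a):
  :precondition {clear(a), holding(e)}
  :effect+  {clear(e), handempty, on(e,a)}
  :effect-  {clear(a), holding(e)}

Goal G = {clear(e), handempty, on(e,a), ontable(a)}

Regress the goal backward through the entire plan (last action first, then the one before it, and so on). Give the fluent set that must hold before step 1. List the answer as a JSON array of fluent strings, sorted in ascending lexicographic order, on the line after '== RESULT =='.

Regress step by step:
  through step 2 (stack(e,a)): drop {clear(e), handempty, on(e,a)}, keep {ontable(a)}, require {clear(a), holding(e)}
    → {clear(a), holding(e), ontable(a)}
  through step 1 (unstack(e,b)): drop {holding(e)}, keep {clear(a), ontable(a)}, require {clear(e), handempty, on(e,b)}
    → {clear(a), clear(e), handempty, on(e,b), ontable(a)}

== RESULT ==
["clear(a)", "clear(e)", "handempty", "on(e,b)", "ontable(a)"]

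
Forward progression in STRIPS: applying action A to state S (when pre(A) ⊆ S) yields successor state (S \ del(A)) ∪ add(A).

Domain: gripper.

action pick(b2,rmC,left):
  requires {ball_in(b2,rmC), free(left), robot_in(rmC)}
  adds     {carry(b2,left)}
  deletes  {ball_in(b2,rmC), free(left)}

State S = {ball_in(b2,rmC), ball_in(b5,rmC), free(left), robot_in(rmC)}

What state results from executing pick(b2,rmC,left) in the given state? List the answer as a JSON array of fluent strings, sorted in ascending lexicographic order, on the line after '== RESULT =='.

Compute (S \ del) ∪ add:
  pre ⊆ S: {ball_in(b2,rmC), free(left), robot_in(rmC)} ⊆ S  — applicable
  S \ del = {ball_in(b5,rmC), robot_in(rmC)}
  ∪ add   = {ball_in(b5,rmC), carry(b2,left), robot_in(rmC)}

== RESULT ==
["ball_in(b5,rmC)", "carry(b2,left)", "robot_in(rmC)"]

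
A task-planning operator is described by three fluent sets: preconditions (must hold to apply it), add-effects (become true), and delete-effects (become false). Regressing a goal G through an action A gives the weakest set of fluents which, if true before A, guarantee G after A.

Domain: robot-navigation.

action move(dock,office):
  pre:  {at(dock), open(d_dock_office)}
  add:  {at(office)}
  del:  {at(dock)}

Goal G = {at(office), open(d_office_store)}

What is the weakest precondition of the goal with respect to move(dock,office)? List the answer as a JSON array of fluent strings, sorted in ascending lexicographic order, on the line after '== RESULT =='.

Regress:
  G ∩ del = {}  (empty — regression defined)
  G \ add = {at(office), open(d_office_store)} \ {at(office)} = {open(d_office_store)}
  ∪ pre   = {open(d_office_store)} ∪ {at(dock), open(d_dock_office)}
          = {at(dock), open(d_dock_office), open(d_office_store)}

== RESULT ==
["at(dock)", "open(d_dock_office)", "open(d_office_store)"]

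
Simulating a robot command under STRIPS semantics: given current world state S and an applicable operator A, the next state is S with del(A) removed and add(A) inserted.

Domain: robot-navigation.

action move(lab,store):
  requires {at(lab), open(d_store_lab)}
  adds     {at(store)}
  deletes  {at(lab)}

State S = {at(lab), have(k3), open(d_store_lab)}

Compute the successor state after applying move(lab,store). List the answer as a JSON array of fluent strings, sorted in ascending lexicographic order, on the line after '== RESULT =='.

Compute (S \ del) ∪ add:
  pre ⊆ S: {at(lab), open(d_store_lab)} ⊆ S  — applicable
  S \ del = {have(k3), open(d_store_lab)}
  ∪ add   = {at(store), have(k3), open(d_store_lab)}

== RESULT ==
["at(store)", "have(k3)", "open(d_store_lab)"]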